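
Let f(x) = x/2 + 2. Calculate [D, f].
\frac{1}{2}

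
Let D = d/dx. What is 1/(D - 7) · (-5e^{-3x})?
\frac{e^{- 3 x}}{2}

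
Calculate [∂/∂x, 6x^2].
12 x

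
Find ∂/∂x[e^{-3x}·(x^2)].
x \left(2 - 3 x\right) e^{- 3 x}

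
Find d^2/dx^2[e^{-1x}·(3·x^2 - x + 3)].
\left(3 x^{2} - 13 x + 11\right) e^{- x}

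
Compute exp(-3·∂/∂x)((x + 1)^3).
x^{3} - 6 x^{2} + 12 x - 8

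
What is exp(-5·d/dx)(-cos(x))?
- \cos{\left(x - 5 \right)}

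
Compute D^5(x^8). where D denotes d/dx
6720 x^{3}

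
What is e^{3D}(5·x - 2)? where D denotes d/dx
5 x + 13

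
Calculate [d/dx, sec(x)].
\tan{\left(x \right)} \sec{\left(x \right)}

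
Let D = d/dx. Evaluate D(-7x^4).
- 28 x^{3}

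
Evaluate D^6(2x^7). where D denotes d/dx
10080 x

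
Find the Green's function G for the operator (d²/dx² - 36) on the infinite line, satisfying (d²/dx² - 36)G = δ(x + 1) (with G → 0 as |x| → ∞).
-\frac{e^{-6|x + 1|}}{12}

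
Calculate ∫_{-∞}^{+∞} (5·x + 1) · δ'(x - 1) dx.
-5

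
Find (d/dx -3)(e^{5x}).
2 e^{5 x}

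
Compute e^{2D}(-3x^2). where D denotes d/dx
- 3 x^{2} - 12 x - 12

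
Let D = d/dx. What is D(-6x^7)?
- 42 x^{6}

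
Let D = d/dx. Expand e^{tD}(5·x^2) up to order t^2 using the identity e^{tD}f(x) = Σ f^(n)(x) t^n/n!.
5 t^{2} + 10 t x + 5 x^{2}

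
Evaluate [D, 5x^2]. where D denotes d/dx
10 x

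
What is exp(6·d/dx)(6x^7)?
6 x^{7} + 252 x^{6} + 4536 x^{5} + 45360 x^{4} + 272160 x^{3} + 979776 x^{2} + 1959552 x + 1679616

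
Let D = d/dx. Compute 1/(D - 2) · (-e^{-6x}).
\frac{e^{- 6 x}}{8}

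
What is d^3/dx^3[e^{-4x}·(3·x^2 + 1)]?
8 \left(- 24 x^{2} + 36 x - 17\right) e^{- 4 x}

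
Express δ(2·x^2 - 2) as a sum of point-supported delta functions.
\frac{\delta(x - 1) + \delta(x + 1)}{4}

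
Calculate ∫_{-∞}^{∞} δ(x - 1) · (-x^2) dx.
-1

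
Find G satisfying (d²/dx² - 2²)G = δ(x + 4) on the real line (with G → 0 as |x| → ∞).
-\frac{e^{-2|x + 4|}}{4}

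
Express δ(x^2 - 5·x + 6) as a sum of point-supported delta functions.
\frac{\delta(x - 2) + \delta(x - 3)}{1}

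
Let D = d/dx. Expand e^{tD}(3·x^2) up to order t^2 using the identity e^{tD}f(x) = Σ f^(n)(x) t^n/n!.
3 t^{2} + 6 t x + 3 x^{2}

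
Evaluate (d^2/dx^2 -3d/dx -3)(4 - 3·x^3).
9 x^{3} + 27 x^{2} - 18 x - 12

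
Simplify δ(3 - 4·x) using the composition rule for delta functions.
\frac{\delta(x - 3/4)}{4}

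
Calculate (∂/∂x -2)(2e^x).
- 2 e^{x}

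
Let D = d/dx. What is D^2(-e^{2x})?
- 4 e^{2 x}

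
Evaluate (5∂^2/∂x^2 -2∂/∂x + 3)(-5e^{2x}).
- 95 e^{2 x}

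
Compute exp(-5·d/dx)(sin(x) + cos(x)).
\sqrt{2} \cos{\left(- x + \frac{\pi}{4} + 5 \right)}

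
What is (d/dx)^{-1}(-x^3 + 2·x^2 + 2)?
- \frac{x^{4}}{4} + \frac{2 x^{3}}{3} + 2 x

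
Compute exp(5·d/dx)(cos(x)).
\cos{\left(x + 5 \right)}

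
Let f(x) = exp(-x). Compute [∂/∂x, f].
- e^{- x}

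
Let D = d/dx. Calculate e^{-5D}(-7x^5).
- 7 x^{5} + 175 x^{4} - 1750 x^{3} + 8750 x^{2} - 21875 x + 21875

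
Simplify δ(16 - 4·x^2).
\frac{\delta(x - 2) + \delta(x + 2)}{16}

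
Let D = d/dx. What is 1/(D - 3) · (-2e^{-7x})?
\frac{e^{- 7 x}}{5}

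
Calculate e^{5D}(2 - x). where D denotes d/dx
- x - 3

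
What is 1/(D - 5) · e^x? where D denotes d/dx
- \frac{e^{x}}{4}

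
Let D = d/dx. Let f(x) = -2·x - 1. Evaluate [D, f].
-2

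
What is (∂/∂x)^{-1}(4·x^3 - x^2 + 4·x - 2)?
x^{4} - \frac{x^{3}}{3} + 2 x^{2} - 2 x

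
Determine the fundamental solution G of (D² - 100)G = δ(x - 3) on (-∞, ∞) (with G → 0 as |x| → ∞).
-\frac{e^{-10|x - 3|}}{20}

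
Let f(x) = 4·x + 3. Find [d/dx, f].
4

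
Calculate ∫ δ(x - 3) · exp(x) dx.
e^{3}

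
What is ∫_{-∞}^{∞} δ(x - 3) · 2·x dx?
6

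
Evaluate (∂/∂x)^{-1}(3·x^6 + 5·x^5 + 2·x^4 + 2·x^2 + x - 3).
\frac{3 x^{7}}{7} + \frac{5 x^{6}}{6} + \frac{2 x^{5}}{5} + \frac{2 x^{3}}{3} + \frac{x^{2}}{2} - 3 x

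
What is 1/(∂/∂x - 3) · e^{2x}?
- e^{2 x}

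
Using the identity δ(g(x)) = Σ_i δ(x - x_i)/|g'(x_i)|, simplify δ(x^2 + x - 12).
\frac{\delta(x - 3) + \delta(x + 4)}{7}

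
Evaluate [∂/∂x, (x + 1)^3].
3 \left(x + 1\right)^{2}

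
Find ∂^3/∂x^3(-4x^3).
-24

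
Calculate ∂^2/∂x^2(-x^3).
- 6 x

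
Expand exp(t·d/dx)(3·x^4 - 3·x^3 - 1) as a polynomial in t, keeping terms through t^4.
3 t^{4} + t^{3} \left(12 x - 3\right) + 9 t^{2} x \left(2 x - 1\right) + 3 t x^{2} \left(4 x - 3\right) + 3 x^{4} - 3 x^{3} - 1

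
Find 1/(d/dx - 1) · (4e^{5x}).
e^{5 x}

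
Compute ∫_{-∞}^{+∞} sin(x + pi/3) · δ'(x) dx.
- \frac{1}{2}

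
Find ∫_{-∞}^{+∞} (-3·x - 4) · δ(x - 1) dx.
-7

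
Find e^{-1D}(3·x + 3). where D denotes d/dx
3 x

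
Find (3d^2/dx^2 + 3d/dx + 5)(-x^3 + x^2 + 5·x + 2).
- 5 x^{3} - 4 x^{2} + 13 x + 31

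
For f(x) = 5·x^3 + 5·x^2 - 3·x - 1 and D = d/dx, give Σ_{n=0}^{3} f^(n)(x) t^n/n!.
5 t^{3} + t^{2} \left(15 x + 5\right) + t \left(15 x^{2} + 10 x - 3\right) + 5 x^{3} + 5 x^{2} - 3 x - 1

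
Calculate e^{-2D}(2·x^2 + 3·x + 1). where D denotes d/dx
2 x^{2} - 5 x + 3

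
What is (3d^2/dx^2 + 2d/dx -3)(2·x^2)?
- 6 x^{2} + 8 x + 12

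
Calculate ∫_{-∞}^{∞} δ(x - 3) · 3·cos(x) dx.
3 \cos{\left(3 \right)}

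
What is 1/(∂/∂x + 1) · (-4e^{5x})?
- \frac{2 e^{5 x}}{3}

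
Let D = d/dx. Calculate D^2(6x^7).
252 x^{5}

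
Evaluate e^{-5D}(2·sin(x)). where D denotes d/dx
2 \sin{\left(x - 5 \right)}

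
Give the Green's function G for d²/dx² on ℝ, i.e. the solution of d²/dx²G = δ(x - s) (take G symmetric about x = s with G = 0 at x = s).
\frac{|x - s|}{2}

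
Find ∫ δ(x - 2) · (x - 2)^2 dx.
0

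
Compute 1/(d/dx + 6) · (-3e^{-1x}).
- \frac{3 e^{- x}}{5}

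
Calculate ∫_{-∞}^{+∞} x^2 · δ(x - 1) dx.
1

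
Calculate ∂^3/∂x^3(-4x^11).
- 3960 x^{8}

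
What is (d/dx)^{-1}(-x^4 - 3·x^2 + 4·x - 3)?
- \frac{x^{5}}{5} - x^{3} + 2 x^{2} - 3 x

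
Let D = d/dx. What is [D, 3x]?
3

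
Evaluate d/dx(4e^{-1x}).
- 4 e^{- x}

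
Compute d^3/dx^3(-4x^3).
-24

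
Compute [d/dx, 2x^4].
8 x^{3}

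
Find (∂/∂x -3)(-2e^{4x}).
- 2 e^{4 x}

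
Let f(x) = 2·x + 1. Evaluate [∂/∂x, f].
2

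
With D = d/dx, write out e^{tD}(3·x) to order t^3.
3 t + 3 x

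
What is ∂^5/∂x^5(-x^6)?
- 720 x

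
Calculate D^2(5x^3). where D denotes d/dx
30 x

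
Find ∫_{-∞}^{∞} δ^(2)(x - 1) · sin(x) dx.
- \sin{\left(1 \right)}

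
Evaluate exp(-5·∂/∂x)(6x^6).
6 x^{6} - 180 x^{5} + 2250 x^{4} - 15000 x^{3} + 56250 x^{2} - 112500 x + 93750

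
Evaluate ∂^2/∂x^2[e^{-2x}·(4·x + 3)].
4 \left(4 x - 1\right) e^{- 2 x}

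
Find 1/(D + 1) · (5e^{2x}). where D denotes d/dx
\frac{5 e^{2 x}}{3}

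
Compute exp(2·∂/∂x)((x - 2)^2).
x^{2}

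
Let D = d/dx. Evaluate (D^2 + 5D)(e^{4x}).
36 e^{4 x}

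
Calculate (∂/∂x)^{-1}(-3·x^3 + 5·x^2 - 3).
- \frac{3 x^{4}}{4} + \frac{5 x^{3}}{3} - 3 x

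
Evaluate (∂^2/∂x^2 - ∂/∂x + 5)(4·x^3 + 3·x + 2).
20 x^{3} - 12 x^{2} + 39 x + 7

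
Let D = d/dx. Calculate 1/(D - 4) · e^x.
- \frac{e^{x}}{3}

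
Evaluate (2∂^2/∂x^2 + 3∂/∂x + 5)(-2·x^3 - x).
- 10 x^{3} - 18 x^{2} - 29 x - 3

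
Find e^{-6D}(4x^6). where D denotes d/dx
4 x^{6} - 144 x^{5} + 2160 x^{4} - 17280 x^{3} + 77760 x^{2} - 186624 x + 186624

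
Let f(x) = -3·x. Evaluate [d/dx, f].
-3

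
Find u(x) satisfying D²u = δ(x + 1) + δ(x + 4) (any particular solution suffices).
\frac{|x + 1|}{2} + \frac{|x + 4|}{2}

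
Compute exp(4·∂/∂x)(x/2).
\frac{x}{2} + 2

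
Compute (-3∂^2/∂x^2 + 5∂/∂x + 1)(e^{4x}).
- 27 e^{4 x}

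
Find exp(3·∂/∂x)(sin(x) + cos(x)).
\sqrt{2} \sin{\left(x + \frac{\pi}{4} + 3 \right)}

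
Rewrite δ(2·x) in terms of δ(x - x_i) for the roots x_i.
\frac{\delta(x)}{2}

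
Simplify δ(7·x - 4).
\frac{\delta(x - 4/7)}{7}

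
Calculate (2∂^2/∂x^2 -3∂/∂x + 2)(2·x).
4 x - 6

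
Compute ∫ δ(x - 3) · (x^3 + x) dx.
30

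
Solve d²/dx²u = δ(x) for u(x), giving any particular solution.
\frac{|x|}{2}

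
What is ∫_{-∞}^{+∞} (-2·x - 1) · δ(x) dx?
-1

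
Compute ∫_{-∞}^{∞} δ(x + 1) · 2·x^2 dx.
2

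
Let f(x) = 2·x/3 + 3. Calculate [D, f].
\frac{2}{3}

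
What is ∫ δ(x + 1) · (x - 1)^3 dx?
-8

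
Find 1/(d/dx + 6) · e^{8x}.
\frac{e^{8 x}}{14}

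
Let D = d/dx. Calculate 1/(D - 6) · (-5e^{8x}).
- \frac{5 e^{8 x}}{2}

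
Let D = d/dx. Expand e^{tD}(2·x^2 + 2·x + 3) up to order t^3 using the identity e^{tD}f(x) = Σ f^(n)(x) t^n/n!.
2 t^{2} + 2 t \left(2 x + 1\right) + 2 x^{2} + 2 x + 3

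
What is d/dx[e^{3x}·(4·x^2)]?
4 x \left(3 x + 2\right) e^{3 x}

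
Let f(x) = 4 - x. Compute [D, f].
-1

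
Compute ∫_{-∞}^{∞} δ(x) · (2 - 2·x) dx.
2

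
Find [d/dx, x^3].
3 x^{2}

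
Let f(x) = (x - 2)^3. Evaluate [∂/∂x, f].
3 \left(x - 2\right)^{2}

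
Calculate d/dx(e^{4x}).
4 e^{4 x}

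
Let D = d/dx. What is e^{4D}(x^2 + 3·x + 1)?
x^{2} + 11 x + 29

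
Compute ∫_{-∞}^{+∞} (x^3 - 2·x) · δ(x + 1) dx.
1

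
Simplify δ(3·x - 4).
\frac{\delta(x - 4/3)}{3}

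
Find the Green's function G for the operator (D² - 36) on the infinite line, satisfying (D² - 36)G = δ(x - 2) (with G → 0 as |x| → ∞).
-\frac{e^{-6|x - 2|}}{12}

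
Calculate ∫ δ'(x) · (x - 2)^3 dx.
-12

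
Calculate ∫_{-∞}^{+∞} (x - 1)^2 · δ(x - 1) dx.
0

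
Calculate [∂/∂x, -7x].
-7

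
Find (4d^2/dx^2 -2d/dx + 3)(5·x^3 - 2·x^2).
15 x^{3} - 36 x^{2} + 128 x - 16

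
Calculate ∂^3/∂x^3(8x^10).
5760 x^{7}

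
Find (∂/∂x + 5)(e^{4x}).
9 e^{4 x}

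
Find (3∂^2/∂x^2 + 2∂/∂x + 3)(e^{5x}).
88 e^{5 x}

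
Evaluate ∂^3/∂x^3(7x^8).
2352 x^{5}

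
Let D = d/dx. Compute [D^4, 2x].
8D^{3}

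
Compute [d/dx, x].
1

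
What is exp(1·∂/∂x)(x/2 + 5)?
\frac{x}{2} + \frac{11}{2}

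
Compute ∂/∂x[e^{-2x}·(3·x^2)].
6 x \left(1 - x\right) e^{- 2 x}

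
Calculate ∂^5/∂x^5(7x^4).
0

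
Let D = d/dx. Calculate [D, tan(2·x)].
\frac{2}{\cos^{2}{\left(2 x \right)}}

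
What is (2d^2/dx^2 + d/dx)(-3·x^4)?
12 x^{2} \left(- x - 6\right)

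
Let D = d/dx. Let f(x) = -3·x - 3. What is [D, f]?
-3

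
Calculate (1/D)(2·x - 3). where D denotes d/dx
x^{2} - 3 x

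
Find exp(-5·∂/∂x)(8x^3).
8 x^{3} - 120 x^{2} + 600 x - 1000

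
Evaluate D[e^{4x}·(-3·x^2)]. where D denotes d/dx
6 x \left(- 2 x - 1\right) e^{4 x}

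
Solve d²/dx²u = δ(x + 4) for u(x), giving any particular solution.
\frac{|x + 4|}{2}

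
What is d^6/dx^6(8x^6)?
5760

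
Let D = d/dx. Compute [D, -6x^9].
- 54 x^{8}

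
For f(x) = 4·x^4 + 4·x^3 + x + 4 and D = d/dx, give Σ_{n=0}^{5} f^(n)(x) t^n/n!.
4 t^{4} + t^{3} \left(16 x + 4\right) + 12 t^{2} x \left(2 x + 1\right) + t \left(16 x^{3} + 12 x^{2} + 1\right) + 4 x^{4} + 4 x^{3} + x + 4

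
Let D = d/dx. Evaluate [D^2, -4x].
-8D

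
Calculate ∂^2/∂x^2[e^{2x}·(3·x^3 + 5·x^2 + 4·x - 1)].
\left(12 x^{3} + 56 x^{2} + 74 x + 22\right) e^{2 x}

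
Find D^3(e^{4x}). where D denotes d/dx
64 e^{4 x}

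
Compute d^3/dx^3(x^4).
24 x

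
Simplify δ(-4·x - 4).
\frac{\delta(x + 1)}{4}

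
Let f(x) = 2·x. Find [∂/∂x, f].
2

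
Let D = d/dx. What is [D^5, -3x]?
-15D^{4}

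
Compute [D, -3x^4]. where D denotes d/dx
- 12 x^{3}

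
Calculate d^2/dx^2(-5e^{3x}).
- 45 e^{3 x}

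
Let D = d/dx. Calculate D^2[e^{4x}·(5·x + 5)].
\left(80 x + 120\right) e^{4 x}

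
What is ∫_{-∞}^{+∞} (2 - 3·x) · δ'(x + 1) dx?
3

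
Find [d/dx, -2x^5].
- 10 x^{4}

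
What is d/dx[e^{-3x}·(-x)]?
\left(3 x - 1\right) e^{- 3 x}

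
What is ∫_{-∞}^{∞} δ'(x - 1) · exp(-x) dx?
e^{-1}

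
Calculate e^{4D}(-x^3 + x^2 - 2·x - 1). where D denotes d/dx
- x^{3} - 11 x^{2} - 42 x - 57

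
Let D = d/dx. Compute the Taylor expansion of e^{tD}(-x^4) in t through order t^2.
x^{2} \left(- 6 t^{2} - 4 t x - x^{2}\right)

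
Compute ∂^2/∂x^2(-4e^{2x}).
- 16 e^{2 x}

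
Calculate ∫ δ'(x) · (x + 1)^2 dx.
-2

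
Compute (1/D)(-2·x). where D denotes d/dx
- x^{2}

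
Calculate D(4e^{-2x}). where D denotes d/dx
- 8 e^{- 2 x}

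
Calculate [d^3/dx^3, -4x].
-12\frac{d^{2}}{dx^{2}}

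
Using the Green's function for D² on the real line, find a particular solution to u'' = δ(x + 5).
\frac{|x + 5|}{2}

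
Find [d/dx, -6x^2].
- 12 x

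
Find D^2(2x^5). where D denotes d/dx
40 x^{3}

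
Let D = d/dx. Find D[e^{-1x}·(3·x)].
3 \left(1 - x\right) e^{- x}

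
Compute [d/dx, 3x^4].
12 x^{3}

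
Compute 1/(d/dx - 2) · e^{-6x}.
- \frac{e^{- 6 x}}{8}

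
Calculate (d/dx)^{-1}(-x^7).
- \frac{x^{8}}{8}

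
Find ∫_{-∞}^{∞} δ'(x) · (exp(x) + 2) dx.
-1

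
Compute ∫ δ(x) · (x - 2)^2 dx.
4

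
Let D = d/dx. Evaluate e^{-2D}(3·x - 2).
3 x - 8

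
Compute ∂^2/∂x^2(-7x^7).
- 294 x^{5}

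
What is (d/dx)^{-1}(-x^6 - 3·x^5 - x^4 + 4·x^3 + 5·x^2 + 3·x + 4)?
- \frac{x^{7}}{7} - \frac{x^{6}}{2} - \frac{x^{5}}{5} + x^{4} + \frac{5 x^{3}}{3} + \frac{3 x^{2}}{2} + 4 x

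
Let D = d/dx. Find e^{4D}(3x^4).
3 x^{4} + 48 x^{3} + 288 x^{2} + 768 x + 768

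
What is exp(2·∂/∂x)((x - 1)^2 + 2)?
x^{2} + 2 x + 3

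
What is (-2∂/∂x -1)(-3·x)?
3 x + 6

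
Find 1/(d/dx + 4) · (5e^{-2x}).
\frac{5 e^{- 2 x}}{2}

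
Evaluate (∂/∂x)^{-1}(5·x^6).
\frac{5 x^{7}}{7}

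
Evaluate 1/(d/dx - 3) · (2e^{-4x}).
- \frac{2 e^{- 4 x}}{7}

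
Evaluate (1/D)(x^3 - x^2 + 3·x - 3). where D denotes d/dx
\frac{x^{4}}{4} - \frac{x^{3}}{3} + \frac{3 x^{2}}{2} - 3 x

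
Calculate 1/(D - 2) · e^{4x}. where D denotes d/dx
\frac{e^{4 x}}{2}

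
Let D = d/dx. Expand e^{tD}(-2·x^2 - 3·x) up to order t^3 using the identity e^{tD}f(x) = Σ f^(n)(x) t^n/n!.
- 2 t^{2} - t \left(4 x + 3\right) - 2 x^{2} - 3 x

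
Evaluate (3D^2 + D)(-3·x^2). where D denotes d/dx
- 6 x - 18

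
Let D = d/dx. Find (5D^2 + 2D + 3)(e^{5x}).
138 e^{5 x}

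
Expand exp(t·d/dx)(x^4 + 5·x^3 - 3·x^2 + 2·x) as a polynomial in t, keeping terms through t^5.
t^{4} + t^{3} \left(4 x + 5\right) + t^{2} \left(6 x^{2} + 15 x - 3\right) + t \left(4 x^{3} + 15 x^{2} - 6 x + 2\right) + x^{4} + 5 x^{3} - 3 x^{2} + 2 x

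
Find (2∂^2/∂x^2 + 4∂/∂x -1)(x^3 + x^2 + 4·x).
- x^{3} + 11 x^{2} + 16 x + 20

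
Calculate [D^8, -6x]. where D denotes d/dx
-48D^{7}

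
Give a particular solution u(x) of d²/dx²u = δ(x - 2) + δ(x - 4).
\frac{|x - 2|}{2} + \frac{|x - 4|}{2}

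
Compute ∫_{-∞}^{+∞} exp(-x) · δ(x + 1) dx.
e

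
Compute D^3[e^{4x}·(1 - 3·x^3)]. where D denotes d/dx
\left(- 192 x^{3} - 432 x^{2} - 216 x + 46\right) e^{4 x}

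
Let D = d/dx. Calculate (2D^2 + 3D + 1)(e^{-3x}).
10 e^{- 3 x}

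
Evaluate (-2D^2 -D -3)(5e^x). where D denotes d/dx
- 30 e^{x}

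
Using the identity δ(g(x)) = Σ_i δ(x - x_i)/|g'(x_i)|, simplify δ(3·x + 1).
\frac{\delta(x + 1/3)}{3}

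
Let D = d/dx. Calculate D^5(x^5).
120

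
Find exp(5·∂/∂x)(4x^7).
4 x^{7} + 140 x^{6} + 2100 x^{5} + 17500 x^{4} + 87500 x^{3} + 262500 x^{2} + 437500 x + 312500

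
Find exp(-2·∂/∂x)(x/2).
\frac{x}{2} - 1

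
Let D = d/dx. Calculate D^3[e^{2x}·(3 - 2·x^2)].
16 x \left(- x - 3\right) e^{2 x}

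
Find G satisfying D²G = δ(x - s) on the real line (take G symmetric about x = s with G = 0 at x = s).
\frac{|x - s|}{2}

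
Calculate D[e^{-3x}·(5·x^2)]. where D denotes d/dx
5 x \left(2 - 3 x\right) e^{- 3 x}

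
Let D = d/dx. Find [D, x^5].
5 x^{4}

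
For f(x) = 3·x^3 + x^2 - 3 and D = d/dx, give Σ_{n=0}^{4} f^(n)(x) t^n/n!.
3 t^{3} + t^{2} \left(9 x + 1\right) + t x \left(9 x + 2\right) + 3 x^{3} + x^{2} - 3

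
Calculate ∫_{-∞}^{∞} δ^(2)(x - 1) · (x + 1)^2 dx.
2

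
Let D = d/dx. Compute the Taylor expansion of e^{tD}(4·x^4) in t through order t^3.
4 x \left(4 t^{3} + 6 t^{2} x + 4 t x^{2} + x^{3}\right)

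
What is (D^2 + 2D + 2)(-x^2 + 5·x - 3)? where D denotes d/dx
- 2 x^{2} + 6 x + 2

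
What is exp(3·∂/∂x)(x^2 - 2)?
x^{2} + 6 x + 7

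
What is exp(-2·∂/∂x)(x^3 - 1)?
x^{3} - 6 x^{2} + 12 x - 9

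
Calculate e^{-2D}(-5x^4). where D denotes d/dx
- 5 x^{4} + 40 x^{3} - 120 x^{2} + 160 x - 80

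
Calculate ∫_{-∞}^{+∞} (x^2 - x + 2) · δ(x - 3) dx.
8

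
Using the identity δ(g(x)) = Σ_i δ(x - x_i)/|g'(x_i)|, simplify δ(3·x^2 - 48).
\frac{\delta(x - 4) + \delta(x + 4)}{24}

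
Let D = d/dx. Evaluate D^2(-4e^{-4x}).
- 64 e^{- 4 x}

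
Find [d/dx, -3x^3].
- 9 x^{2}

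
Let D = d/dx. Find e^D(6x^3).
6 x^{3} + 18 x^{2} + 18 x + 6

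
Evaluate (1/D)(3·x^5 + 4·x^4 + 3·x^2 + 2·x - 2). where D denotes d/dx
\frac{x^{6}}{2} + \frac{4 x^{5}}{5} + x^{3} + x^{2} - 2 x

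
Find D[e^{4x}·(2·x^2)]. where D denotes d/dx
4 x \left(2 x + 1\right) e^{4 x}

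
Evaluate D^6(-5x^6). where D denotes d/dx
-3600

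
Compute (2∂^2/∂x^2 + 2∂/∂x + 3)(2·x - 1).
6 x + 1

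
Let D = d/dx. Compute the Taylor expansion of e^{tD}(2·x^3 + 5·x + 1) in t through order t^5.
2 t^{3} + 6 t^{2} x + t \left(6 x^{2} + 5\right) + 2 x^{3} + 5 x + 1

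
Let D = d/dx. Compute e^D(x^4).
x^{4} + 4 x^{3} + 6 x^{2} + 4 x + 1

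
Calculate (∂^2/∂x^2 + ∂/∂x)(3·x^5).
15 x^{3} \left(x + 4\right)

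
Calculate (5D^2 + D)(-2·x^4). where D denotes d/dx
8 x^{2} \left(- x - 15\right)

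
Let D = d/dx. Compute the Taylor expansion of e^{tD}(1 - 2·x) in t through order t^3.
- 2 t - 2 x + 1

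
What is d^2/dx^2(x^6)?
30 x^{4}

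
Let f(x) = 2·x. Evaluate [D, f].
2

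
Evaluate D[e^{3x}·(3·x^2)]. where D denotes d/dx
3 x \left(3 x + 2\right) e^{3 x}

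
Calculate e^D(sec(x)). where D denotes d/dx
\sec{\left(x + 1 \right)}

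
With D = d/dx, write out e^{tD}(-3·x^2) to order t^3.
- 3 t^{2} - 6 t x - 3 x^{2}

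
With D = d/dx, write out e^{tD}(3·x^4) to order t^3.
3 x \left(4 t^{3} + 6 t^{2} x + 4 t x^{2} + x^{3}\right)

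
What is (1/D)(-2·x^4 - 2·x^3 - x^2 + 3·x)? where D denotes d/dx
- \frac{2 x^{5}}{5} - \frac{x^{4}}{2} - \frac{x^{3}}{3} + \frac{3 x^{2}}{2}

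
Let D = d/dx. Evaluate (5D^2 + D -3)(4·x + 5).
- 12 x - 11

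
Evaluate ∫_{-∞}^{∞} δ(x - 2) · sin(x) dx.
\sin{\left(2 \right)}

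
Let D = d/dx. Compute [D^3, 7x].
21D^{2}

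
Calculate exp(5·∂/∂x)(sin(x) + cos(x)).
\sqrt{2} \sin{\left(x + \frac{\pi}{4} + 5 \right)}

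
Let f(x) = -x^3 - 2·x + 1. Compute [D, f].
- 3 x^{2} - 2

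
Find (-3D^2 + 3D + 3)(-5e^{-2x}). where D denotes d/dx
75 e^{- 2 x}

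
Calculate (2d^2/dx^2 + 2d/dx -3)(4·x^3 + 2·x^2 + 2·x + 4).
2 x \left(- 6 x^{2} + 9 x + 25\right)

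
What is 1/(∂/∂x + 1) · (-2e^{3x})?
- \frac{e^{3 x}}{2}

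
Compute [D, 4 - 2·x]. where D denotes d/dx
-2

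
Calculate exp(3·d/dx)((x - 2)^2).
x^{2} + 2 x + 1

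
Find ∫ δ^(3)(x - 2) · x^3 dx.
-6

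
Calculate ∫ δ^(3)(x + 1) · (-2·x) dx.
0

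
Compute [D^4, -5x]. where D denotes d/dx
-20D^{3}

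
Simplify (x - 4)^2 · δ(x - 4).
0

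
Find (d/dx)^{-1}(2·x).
x^{2}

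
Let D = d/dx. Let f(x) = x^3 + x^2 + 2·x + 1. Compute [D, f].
3 x^{2} + 2 x + 2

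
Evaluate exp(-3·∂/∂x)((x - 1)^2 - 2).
x^{2} - 8 x + 14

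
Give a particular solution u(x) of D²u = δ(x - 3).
\frac{|x - 3|}{2}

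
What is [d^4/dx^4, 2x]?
8\frac{d^{3}}{dx^{3}}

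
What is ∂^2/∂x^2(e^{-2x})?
4 e^{- 2 x}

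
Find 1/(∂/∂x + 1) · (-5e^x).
- \frac{5 e^{x}}{2}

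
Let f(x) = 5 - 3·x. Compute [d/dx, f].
-3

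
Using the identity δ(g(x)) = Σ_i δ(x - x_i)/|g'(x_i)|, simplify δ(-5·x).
\frac{\delta(x)}{5}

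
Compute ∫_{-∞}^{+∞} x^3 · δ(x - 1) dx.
1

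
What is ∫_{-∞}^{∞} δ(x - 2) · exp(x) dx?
e^{2}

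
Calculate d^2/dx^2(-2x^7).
- 84 x^{5}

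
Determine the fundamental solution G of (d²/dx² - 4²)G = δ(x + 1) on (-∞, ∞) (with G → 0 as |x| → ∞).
-\frac{e^{-4|x + 1|}}{8}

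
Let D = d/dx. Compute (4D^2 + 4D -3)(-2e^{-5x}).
- 154 e^{- 5 x}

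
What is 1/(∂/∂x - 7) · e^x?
- \frac{e^{x}}{6}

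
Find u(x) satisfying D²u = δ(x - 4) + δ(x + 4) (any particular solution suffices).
\frac{|x - 4|}{2} + \frac{|x + 4|}{2}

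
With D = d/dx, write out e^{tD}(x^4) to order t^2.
x^{2} \left(6 t^{2} + 4 t x + x^{2}\right)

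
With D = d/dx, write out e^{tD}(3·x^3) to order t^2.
3 x \left(3 t^{2} + 3 t x + x^{2}\right)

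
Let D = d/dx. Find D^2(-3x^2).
-6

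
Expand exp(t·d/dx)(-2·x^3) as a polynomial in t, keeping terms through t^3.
- 2 t^{3} - 6 t^{2} x - 6 t x^{2} - 2 x^{3}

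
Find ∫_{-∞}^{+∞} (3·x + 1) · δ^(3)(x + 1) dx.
0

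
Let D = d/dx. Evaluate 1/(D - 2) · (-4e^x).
4 e^{x}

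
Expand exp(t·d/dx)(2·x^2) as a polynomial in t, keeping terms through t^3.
2 t^{2} + 4 t x + 2 x^{2}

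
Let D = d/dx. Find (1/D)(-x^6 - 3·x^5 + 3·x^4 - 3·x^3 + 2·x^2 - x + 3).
- \frac{x^{7}}{7} - \frac{x^{6}}{2} + \frac{3 x^{5}}{5} - \frac{3 x^{4}}{4} + \frac{2 x^{3}}{3} - \frac{x^{2}}{2} + 3 x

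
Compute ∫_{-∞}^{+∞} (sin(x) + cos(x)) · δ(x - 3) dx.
\cos{\left(3 \right)} + \sin{\left(3 \right)}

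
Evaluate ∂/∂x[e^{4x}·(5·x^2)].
10 x \left(2 x + 1\right) e^{4 x}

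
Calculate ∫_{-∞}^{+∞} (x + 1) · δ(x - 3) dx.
4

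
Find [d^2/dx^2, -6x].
-12\frac{d}{dx}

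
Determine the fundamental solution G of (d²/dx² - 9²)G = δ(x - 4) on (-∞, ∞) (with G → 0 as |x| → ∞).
-\frac{e^{-9|x - 4|}}{18}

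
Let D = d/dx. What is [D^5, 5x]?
25D^{4}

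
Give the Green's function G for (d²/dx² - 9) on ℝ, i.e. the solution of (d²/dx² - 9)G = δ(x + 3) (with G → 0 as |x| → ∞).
-\frac{e^{-3|x + 3|}}{6}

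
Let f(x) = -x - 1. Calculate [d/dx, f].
-1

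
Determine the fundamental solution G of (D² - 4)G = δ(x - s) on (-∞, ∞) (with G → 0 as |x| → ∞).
-\frac{e^{-2|x-s|}}{4}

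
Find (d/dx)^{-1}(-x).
- \frac{x^{2}}{2}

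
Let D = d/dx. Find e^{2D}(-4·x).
- 4 x - 8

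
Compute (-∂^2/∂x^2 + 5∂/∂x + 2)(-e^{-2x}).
12 e^{- 2 x}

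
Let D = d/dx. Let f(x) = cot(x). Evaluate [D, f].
- \frac{1}{\sin^{2}{\left(x \right)}}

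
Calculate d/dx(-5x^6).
- 30 x^{5}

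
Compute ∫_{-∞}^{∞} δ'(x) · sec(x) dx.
0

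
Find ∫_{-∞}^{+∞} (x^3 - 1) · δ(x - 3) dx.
26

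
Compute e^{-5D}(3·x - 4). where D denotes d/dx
3 x - 19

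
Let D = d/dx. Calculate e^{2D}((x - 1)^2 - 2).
x^{2} + 2 x - 1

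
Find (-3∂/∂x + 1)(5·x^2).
5 x \left(x - 6\right)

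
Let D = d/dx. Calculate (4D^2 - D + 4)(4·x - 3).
16 x - 16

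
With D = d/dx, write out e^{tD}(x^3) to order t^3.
t^{3} + 3 t^{2} x + 3 t x^{2} + x^{3}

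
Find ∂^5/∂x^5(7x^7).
17640 x^{2}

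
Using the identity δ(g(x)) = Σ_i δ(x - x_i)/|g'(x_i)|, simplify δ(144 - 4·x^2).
\frac{\delta(x - 6) + \delta(x + 6)}{48}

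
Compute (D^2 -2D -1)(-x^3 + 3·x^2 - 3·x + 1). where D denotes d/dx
x^{3} + 3 x^{2} - 15 x + 11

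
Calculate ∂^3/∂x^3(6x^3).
36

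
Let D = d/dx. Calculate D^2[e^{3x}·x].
\left(9 x + 6\right) e^{3 x}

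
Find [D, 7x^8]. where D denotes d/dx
56 x^{7}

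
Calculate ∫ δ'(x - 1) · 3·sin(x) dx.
- 3 \cos{\left(1 \right)}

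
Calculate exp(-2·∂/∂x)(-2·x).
4 - 2 x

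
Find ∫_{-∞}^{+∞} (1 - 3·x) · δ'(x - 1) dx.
3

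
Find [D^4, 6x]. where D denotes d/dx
24D^{3}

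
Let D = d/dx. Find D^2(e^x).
e^{x}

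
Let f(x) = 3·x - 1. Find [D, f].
3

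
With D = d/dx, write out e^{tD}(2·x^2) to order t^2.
2 t^{2} + 4 t x + 2 x^{2}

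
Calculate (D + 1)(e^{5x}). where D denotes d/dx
6 e^{5 x}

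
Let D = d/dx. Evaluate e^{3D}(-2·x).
- 2 x - 6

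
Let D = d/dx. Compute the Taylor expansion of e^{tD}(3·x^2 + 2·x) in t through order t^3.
3 t^{2} + 2 t \left(3 x + 1\right) + 3 x^{2} + 2 x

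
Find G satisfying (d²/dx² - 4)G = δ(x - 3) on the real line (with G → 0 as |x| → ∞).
-\frac{e^{-2|x - 3|}}{4}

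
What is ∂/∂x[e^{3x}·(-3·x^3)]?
9 x^{2} \left(- x - 1\right) e^{3 x}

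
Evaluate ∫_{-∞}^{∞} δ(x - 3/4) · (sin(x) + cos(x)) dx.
\sqrt{2} \sin{\left(\frac{3}{4} + \frac{\pi}{4} \right)}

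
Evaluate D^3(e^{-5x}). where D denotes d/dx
- 125 e^{- 5 x}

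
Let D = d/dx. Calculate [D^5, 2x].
10D^{4}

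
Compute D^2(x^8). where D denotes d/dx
56 x^{6}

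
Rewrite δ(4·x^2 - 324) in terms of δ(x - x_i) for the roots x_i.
\frac{\delta(x - 9) + \delta(x + 9)}{72}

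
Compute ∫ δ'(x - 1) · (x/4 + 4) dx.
- \frac{1}{4}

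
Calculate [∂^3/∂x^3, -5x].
-15\frac{d^{2}}{dx^{2}}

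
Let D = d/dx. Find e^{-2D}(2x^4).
2 x^{4} - 16 x^{3} + 48 x^{2} - 64 x + 32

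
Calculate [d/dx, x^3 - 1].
3 x^{2}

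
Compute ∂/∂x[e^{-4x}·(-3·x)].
3 \left(4 x - 1\right) e^{- 4 x}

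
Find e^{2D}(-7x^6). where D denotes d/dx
- 7 x^{6} - 84 x^{5} - 420 x^{4} - 1120 x^{3} - 1680 x^{2} - 1344 x - 448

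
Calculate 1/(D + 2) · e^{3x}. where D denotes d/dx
\frac{e^{3 x}}{5}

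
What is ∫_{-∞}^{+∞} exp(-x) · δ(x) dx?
1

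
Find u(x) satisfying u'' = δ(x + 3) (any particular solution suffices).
\frac{|x + 3|}{2}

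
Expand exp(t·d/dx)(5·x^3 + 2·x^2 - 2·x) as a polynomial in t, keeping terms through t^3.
5 t^{3} + t^{2} \left(15 x + 2\right) + t \left(15 x^{2} + 4 x - 2\right) + 5 x^{3} + 2 x^{2} - 2 x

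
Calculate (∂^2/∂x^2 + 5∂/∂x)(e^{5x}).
50 e^{5 x}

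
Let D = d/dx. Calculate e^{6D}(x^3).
x^{3} + 18 x^{2} + 108 x + 216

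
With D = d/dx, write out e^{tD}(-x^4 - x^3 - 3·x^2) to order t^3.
- t^{3} \left(4 x + 1\right) - 3 t^{2} \left(2 x^{2} + x + 1\right) - t x \left(4 x^{2} + 3 x + 6\right) - x^{4} - x^{3} - 3 x^{2}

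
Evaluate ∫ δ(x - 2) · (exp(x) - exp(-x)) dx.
2 \sinh{\left(2 \right)}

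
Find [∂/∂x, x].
1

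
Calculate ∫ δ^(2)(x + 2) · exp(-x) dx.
e^{2}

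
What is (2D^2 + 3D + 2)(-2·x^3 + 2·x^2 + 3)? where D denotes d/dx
- 4 x^{3} - 14 x^{2} - 12 x + 14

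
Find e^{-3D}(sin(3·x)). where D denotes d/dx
\sin{\left(3 x - 9 \right)}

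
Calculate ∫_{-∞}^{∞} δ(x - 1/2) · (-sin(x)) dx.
- \sin{\left(\frac{1}{2} \right)}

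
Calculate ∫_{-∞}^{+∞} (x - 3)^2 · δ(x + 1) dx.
16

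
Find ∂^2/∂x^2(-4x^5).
- 80 x^{3}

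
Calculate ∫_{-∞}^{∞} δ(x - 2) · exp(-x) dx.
e^{-2}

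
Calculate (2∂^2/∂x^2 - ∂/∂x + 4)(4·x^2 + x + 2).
16 x^{2} - 4 x + 23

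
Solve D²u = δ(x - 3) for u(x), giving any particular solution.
\frac{|x - 3|}{2}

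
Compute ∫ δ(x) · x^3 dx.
0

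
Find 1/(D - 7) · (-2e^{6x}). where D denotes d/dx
2 e^{6 x}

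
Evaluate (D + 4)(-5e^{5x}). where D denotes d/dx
- 45 e^{5 x}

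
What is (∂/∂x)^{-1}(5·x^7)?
\frac{5 x^{8}}{8}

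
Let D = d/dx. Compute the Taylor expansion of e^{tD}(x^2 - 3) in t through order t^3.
t^{2} + 2 t x + x^{2} - 3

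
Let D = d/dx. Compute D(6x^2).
12 x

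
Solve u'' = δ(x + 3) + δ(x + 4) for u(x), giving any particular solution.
\frac{|x + 3|}{2} + \frac{|x + 4|}{2}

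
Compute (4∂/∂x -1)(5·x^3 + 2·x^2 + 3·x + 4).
- 5 x^{3} + 58 x^{2} + 13 x + 8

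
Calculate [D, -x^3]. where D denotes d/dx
- 3 x^{2}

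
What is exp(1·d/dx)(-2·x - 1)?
- 2 x - 3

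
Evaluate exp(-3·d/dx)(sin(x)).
\sin{\left(x - 3 \right)}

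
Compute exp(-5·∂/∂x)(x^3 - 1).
x^{3} - 15 x^{2} + 75 x - 126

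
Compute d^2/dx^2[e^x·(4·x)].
4 \left(x + 2\right) e^{x}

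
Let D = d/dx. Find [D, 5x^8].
40 x^{7}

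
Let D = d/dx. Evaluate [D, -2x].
-2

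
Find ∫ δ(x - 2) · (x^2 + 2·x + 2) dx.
10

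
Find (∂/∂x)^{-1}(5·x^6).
\frac{5 x^{7}}{7}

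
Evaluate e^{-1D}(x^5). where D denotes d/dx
x^{5} - 5 x^{4} + 10 x^{3} - 10 x^{2} + 5 x - 1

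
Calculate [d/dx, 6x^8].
48 x^{7}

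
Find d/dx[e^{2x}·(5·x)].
\left(10 x + 5\right) e^{2 x}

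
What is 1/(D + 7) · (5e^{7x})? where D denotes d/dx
\frac{5 e^{7 x}}{14}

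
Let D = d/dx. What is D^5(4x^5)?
480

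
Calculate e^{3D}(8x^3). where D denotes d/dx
8 x^{3} + 72 x^{2} + 216 x + 216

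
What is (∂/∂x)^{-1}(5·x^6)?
\frac{5 x^{7}}{7}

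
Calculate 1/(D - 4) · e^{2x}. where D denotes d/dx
- \frac{e^{2 x}}{2}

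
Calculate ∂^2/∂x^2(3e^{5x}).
75 e^{5 x}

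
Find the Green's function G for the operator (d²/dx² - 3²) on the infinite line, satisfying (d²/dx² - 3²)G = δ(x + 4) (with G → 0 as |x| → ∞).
-\frac{e^{-3|x + 4|}}{6}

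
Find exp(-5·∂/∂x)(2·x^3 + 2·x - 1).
2 x^{3} - 30 x^{2} + 152 x - 261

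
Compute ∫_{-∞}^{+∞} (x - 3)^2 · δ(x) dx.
9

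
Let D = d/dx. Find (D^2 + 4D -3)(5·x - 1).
23 - 15 x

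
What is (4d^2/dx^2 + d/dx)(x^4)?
4 x^{2} \left(x + 12\right)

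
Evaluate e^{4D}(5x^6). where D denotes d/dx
5 x^{6} + 120 x^{5} + 1200 x^{4} + 6400 x^{3} + 19200 x^{2} + 30720 x + 20480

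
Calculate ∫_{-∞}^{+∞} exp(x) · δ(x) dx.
1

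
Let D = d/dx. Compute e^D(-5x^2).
- 5 x^{2} - 10 x - 5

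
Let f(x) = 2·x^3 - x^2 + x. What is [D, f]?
6 x^{2} - 2 x + 1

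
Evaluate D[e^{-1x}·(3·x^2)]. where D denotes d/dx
3 x \left(2 - x\right) e^{- x}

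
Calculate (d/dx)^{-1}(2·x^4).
\frac{2 x^{5}}{5}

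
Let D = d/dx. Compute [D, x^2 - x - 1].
2 x - 1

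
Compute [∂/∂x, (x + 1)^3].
3 \left(x + 1\right)^{2}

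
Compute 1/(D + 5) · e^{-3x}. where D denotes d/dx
\frac{e^{- 3 x}}{2}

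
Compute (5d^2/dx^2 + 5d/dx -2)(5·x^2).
- 10 x^{2} + 50 x + 50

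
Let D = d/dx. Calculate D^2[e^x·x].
\left(x + 2\right) e^{x}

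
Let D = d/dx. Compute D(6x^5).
30 x^{4}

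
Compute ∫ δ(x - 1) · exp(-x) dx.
e^{-1}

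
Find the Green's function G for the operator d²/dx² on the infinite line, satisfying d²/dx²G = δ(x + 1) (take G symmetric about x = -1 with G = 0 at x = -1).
\frac{|x + 1|}{2}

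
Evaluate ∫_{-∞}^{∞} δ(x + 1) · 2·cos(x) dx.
2 \cos{\left(1 \right)}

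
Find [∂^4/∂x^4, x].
4\frac{d^{3}}{dx^{3}}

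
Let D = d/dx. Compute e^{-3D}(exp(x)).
e^{x - 3}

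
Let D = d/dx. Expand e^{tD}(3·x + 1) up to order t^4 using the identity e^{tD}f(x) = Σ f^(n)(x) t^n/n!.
3 t + 3 x + 1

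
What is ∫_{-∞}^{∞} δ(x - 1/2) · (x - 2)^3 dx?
- \frac{27}{8}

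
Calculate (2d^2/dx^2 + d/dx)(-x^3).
3 x \left(- x - 4\right)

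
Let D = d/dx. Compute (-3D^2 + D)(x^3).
3 x \left(x - 6\right)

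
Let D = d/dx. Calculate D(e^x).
e^{x}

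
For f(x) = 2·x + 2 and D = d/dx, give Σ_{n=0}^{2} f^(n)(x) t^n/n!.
2 t + 2 x + 2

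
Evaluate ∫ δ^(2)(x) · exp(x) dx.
1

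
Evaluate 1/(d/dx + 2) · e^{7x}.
\frac{e^{7 x}}{9}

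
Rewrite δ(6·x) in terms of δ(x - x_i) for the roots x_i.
\frac{\delta(x)}{6}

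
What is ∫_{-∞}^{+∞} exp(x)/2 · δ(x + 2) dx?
\frac{1}{2 e^{2}}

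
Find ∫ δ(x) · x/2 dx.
0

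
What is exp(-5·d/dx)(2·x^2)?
2 x^{2} - 20 x + 50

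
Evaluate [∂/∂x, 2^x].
2^{x} \log{\left(2 \right)}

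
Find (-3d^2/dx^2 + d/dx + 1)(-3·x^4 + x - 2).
- 3 x^{4} - 12 x^{3} + 108 x^{2} + x - 1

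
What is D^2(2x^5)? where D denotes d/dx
40 x^{3}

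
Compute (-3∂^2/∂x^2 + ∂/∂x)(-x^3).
3 x \left(6 - x\right)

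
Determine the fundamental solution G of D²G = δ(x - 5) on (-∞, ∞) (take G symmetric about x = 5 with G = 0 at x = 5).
\frac{|x - 5|}{2}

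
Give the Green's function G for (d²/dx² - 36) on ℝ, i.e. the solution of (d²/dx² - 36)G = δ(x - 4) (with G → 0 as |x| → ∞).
-\frac{e^{-6|x - 4|}}{12}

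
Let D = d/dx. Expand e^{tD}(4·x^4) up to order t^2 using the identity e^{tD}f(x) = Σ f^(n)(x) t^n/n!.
4 x^{2} \left(6 t^{2} + 4 t x + x^{2}\right)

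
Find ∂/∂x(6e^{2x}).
12 e^{2 x}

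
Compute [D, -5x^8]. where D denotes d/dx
- 40 x^{7}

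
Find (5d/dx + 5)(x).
5 x + 5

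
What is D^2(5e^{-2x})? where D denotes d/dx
20 e^{- 2 x}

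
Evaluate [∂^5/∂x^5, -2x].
-10\frac{d^{4}}{dx^{4}}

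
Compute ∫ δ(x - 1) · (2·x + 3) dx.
5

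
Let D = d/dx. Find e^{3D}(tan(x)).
\tan{\left(x + 3 \right)}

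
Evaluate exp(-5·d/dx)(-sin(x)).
- \sin{\left(x - 5 \right)}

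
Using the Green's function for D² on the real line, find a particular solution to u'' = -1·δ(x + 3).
-\frac{|x + 3|}{2}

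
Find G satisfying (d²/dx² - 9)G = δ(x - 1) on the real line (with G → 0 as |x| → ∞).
-\frac{e^{-3|x - 1|}}{6}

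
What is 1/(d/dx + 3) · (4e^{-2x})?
4 e^{- 2 x}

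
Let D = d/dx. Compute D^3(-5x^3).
-30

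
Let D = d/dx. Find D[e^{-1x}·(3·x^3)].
3 x^{2} \left(3 - x\right) e^{- x}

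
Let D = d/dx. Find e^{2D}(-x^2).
- x^{2} - 4 x - 4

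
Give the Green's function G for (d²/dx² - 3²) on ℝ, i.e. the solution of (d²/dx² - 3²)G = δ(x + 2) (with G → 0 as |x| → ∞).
-\frac{e^{-3|x + 2|}}{6}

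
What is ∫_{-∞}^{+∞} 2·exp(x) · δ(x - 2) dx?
2 e^{2}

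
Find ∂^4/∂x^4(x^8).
1680 x^{4}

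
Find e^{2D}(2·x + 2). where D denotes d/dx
2 x + 6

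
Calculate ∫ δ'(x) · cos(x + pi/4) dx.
\frac{\sqrt{2}}{2}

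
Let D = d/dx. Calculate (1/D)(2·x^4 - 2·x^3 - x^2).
\frac{2 x^{5}}{5} - \frac{x^{4}}{2} - \frac{x^{3}}{3}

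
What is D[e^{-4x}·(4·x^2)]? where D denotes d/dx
8 x \left(1 - 2 x\right) e^{- 4 x}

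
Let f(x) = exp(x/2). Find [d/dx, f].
\frac{e^{\frac{x}{2}}}{2}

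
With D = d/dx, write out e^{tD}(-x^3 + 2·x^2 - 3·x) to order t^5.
- t^{3} - t^{2} \left(3 x - 2\right) - t \left(3 x^{2} - 4 x + 3\right) - x^{3} + 2 x^{2} - 3 x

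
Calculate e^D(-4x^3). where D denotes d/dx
- 4 x^{3} - 12 x^{2} - 12 x - 4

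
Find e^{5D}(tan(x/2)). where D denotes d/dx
\tan{\left(\frac{x}{2} + \frac{5}{2} \right)}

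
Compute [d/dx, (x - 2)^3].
3 \left(x - 2\right)^{2}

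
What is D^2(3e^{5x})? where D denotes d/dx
75 e^{5 x}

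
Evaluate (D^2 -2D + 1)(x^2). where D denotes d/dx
x^{2} - 4 x + 2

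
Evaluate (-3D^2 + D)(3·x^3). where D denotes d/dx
9 x \left(x - 6\right)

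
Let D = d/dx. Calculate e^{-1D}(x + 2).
x + 1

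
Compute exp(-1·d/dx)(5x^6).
5 x^{6} - 30 x^{5} + 75 x^{4} - 100 x^{3} + 75 x^{2} - 30 x + 5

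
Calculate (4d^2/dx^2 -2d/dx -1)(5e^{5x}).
445 e^{5 x}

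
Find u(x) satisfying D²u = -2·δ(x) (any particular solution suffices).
-|x|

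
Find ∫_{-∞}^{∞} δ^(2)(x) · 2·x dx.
0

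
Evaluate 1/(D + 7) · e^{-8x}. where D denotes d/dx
- e^{- 8 x}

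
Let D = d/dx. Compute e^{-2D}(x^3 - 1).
x^{3} - 6 x^{2} + 12 x - 9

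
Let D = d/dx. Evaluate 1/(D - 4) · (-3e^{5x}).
- 3 e^{5 x}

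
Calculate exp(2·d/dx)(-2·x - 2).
- 2 x - 6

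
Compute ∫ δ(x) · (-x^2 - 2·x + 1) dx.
1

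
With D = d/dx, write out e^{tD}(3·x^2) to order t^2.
3 t^{2} + 6 t x + 3 x^{2}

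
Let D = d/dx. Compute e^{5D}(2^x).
2^{x + 5}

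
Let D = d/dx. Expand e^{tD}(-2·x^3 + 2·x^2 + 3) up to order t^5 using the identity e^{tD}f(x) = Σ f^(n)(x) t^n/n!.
- 2 t^{3} - t^{2} \left(6 x - 2\right) - 2 t x \left(3 x - 2\right) - 2 x^{3} + 2 x^{2} + 3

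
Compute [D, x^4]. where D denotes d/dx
4 x^{3}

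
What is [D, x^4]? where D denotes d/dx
4 x^{3}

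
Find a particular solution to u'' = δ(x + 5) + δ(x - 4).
\frac{|x + 5|}{2} + \frac{|x - 4|}{2}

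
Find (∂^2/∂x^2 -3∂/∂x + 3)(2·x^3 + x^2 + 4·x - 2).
6 x^{3} - 15 x^{2} + 18 x - 16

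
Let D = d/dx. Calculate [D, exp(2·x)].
2 e^{2 x}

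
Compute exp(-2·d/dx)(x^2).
x^{2} - 4 x + 4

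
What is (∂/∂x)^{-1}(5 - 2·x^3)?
- \frac{x^{4}}{2} + 5 x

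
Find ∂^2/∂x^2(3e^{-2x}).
12 e^{- 2 x}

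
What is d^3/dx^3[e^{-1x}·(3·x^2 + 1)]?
\left(- 3 x^{2} + 18 x - 19\right) e^{- x}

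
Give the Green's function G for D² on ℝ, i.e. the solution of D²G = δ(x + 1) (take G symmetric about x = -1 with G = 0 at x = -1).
\frac{|x + 1|}{2}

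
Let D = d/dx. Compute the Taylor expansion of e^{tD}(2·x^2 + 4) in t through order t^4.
2 t^{2} + 4 t x + 2 x^{2} + 4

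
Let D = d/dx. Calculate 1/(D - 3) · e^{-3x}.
- \frac{e^{- 3 x}}{6}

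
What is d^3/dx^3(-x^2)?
0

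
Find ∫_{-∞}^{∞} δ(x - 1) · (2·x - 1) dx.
1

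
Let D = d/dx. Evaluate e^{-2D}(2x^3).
2 x^{3} - 12 x^{2} + 24 x - 16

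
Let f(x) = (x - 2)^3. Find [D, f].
3 \left(x - 2\right)^{2}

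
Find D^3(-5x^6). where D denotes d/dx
- 600 x^{3}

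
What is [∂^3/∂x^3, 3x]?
9\frac{d^{2}}{dx^{2}}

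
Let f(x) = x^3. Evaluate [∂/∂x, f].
3 x^{2}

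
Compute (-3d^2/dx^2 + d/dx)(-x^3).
3 x \left(6 - x\right)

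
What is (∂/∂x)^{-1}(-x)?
- \frac{x^{2}}{2}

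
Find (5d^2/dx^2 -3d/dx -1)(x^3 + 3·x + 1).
- x^{3} - 9 x^{2} + 27 x - 10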